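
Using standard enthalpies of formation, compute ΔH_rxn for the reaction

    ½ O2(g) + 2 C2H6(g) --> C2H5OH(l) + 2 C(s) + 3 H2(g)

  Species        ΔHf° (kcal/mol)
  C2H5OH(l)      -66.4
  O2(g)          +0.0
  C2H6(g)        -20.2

ΔH_rxn = -26.0 kcal/mol

Products: 1·(-66.4) + 2·(+0.0) + 3·(+0.0) = -66.4
Reactants: 1/2·(+0.0) + 2·(-20.2) = -40.4
ΔH_rxn = (-66.4) − (-40.4) = -26.0 kcal/mol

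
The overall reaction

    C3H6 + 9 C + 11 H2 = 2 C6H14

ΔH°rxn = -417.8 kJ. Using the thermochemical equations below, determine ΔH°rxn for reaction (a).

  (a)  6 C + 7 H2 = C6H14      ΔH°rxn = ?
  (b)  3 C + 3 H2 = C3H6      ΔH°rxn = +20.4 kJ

ΔH°rxn = -198.7 kJ

(a) × 2: contributes 2·x
(b) reversed: -20.4 kJ
-417.8 = (-20.4) + 2·x
x = (-417.8 − (-20.4)) / (2) = -198.7 kJ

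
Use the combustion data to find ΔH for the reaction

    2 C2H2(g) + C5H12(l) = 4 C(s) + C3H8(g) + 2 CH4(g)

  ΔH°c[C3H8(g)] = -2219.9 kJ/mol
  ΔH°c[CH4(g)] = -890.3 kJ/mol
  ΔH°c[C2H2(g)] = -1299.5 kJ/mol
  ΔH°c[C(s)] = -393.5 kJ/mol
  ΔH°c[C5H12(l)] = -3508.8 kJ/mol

ΔH = -533.3 kJ/mol

With combustion enthalpies, reactants minus products:
= [2·(-1299.5) + 1·(-3508.8)] − [4·(-393.5) + 1·(-2219.9) + 2·(-890.3)]
= -533.3 kJ/mol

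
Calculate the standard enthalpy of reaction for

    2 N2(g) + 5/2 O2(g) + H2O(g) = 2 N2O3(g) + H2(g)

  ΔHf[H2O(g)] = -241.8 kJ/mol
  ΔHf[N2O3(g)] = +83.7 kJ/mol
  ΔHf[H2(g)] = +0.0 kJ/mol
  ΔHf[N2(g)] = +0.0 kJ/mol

Products: 2·(+83.7) + 1·(+0.0) = +167.4
Reactants: 2·(+0.0) + 5/2·(+0.0) + 1·(-241.8) = -241.8
ΔH_rxn = (+167.4) − (-241.8) = 409.2 kJ/mol

ΔH_rxn = 409.2 kJ/mol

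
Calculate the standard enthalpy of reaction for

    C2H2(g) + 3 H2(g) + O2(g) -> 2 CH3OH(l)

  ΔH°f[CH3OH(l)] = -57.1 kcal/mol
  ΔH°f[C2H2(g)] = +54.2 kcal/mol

ΔH°rxn = Σ nΔHf°(products) − Σ nΔHf°(reactants).
Products: 2·(-57.1) = -114.2
Reactants: 1·(+54.2) + 3·(+0.0) + 1·(+0.0) = +54.2
ΔH° = (-114.2) − (+54.2) = -168.4 kcal/mol

ΔH° = -168.4 kcal/mol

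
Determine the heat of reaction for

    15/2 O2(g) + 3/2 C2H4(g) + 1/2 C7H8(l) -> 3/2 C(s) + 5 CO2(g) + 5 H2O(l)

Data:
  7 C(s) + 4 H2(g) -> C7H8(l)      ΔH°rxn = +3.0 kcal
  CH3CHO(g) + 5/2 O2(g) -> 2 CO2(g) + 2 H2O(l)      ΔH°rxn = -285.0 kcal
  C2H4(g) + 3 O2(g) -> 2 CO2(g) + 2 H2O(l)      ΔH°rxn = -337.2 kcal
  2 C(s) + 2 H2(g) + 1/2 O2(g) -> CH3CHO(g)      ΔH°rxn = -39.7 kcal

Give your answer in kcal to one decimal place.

equation 1 reversed and × 1/2: (-1/2)·(+3.0) = -1.5 kcal
equation 2 as written: -285.0 kcal
equation 3 × 3/2: (3/2)·(-337.2) = -505.8 kcal
equation 4 as written: -39.7 kcal
ΔH°rxn = (-1.5) + (-285.0) + (-505.8) + (-39.7) = -832.0 kcal

ΔH°rxn = -832.0 kcal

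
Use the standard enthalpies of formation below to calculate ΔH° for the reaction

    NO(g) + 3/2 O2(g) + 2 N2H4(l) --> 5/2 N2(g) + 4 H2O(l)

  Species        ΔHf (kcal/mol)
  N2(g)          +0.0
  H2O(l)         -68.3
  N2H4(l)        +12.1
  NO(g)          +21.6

Products: 5/2·(+0.0) + 4·(-68.3) = -273.2
Reactants: 1·(+21.6) + 3/2·(+0.0) + 2·(+12.1) = +45.8
ΔH° = (-273.2) − (+45.8) = -319.0 kcal/mol

ΔH° = -319.0 kcal/mol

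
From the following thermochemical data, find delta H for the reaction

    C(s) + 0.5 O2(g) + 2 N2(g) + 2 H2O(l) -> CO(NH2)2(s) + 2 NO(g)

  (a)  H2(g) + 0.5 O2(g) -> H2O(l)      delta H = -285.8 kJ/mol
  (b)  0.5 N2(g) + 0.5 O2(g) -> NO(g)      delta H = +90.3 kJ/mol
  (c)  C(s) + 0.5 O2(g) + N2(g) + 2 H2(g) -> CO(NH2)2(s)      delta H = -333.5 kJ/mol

delta H = 418.7 kJ/mol

(a) reversed and × 2 (reverse to put H2O(l) on the reactant side; scale by 2 for the 2 H2O(l)): (-2)·(-285.8) = +571.6 kJ/mol
(b) × 2 (scale by 2 for the 2 NO(g)): (2)·(+90.3) = +180.6 kJ/mol
(c) as written (CO(NH2)2(s) already on the product side): -333.5 kJ/mol
delta H = (+571.6) + (+180.6) + (-333.5) = 418.7 kJ/mol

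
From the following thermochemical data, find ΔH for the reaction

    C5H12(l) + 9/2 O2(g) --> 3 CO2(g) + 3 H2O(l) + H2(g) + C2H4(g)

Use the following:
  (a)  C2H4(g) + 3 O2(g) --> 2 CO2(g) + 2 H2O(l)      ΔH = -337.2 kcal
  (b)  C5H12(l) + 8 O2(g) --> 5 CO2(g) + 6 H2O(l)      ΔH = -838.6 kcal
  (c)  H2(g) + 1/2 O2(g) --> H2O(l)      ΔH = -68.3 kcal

(a) reversed (reverse to put C2H4(g) on the product side): +337.2 kcal
(b) as written (C5H12(l) already on the reactant side): -838.6 kcal
(c) reversed (H2(g) must end up as a product): +68.3 kcal
Combining the equations, ΔH = (+337.2) + (-838.6) + (+68.3) = -433.1 kcal

ΔH = -433.1 kcal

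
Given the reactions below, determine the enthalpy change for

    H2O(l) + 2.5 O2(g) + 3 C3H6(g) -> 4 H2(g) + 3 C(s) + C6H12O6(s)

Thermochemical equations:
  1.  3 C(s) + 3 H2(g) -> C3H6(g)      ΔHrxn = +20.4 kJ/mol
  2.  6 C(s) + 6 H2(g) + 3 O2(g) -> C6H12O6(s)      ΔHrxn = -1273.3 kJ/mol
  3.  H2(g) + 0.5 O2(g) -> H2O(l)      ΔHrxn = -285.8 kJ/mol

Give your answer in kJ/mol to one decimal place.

ΔHrxn = -1048.7 kJ/mol

eq. 1 reversed and × 3 (reverse to put C3H6(g) on the reactant side; ×3 to match 3 C3H6(g) in the target): (-3)·(+20.4) = -61.2 kJ/mol
eq. 2 as written (C6H12O6(s) already on the product side): -1273.3 kJ/mol
eq. 3 reversed (H2O(l) must end up as a reactant): +285.8 kJ/mol
ΔHrxn = (-61.2) + (-1273.3) + (+285.8) = -1048.7 kJ/mol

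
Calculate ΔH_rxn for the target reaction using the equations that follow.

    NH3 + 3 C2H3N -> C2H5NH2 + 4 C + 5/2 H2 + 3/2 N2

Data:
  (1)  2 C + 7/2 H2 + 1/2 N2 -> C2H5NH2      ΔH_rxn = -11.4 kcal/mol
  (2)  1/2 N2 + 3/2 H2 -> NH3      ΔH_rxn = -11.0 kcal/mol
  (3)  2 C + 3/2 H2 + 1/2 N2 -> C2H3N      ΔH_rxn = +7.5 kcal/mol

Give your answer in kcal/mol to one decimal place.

(1) as written (C2H5NH2 already on the product side): -11.4 kcal/mol
(2) reversed (reverse to put NH3 on the reactant side): +11.0 kcal/mol
(3) reversed and × 3 (reverse to put C2H3N on the reactant side; ×3 to match 3 C2H3N in the target): (-3)·(+7.5) = -22.5 kcal/mol
By Hess's law, ΔH_rxn = (-11.4) + (+11.0) + (-22.5) = -22.9 kcal/mol

ΔH_rxn = -22.9 kcal/mol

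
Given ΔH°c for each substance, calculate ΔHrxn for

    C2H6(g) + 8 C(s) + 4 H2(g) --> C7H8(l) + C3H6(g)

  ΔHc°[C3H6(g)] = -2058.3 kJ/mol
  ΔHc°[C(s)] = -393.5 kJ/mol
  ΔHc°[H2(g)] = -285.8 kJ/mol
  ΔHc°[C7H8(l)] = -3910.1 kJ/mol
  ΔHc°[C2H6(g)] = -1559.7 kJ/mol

Using ΔH = Σ nΔHc°(reactants) − Σ nΔHc°(products):
= [1·(-1559.7) + 8·(-393.5) + 4·(-285.8)] − [1·(-3910.1) + 1·(-2058.3)]
= 117.5 kJ/mol

ΔHrxn = 117.5 kJ/mol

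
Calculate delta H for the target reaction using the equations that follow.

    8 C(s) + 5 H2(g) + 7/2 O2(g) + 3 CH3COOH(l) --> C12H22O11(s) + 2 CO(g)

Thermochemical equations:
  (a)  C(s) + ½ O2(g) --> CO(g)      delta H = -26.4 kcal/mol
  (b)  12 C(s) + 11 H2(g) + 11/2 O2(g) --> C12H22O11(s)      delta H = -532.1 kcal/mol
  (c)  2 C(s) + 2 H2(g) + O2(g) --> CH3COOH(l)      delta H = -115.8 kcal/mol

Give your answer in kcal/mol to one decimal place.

delta H = -237.5 kcal/mol

(a) × 2: (2)·(-26.4) = -52.8 kcal/mol
(b) as written: -532.1 kcal/mol
(c) reversed and × 3: (-3)·(-115.8) = +347.4 kcal/mol
By Hess's law, delta H = (-52.8) + (-532.1) + (+347.4) = -237.5 kcal/mol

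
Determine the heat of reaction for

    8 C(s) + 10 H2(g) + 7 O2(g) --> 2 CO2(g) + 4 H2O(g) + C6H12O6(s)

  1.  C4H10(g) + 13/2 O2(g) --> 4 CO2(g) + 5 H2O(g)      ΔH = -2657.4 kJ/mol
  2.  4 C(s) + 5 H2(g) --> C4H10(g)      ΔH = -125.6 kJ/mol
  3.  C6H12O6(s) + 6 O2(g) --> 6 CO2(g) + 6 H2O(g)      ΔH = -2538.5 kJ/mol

ΔH = -3027.5 kJ/mol

eq. 1 × 2: (2)·(-2657.4) = -5314.8 kJ/mol
eq. 2 × 2: (2)·(-125.6) = -251.2 kJ/mol
eq. 3 reversed: +2538.5 kJ/mol
Combining the equations, ΔH = (2)·(-2657.4) + (2)·(-125.6) + (-1)·(-2538.5) = -3027.5 kJ/mol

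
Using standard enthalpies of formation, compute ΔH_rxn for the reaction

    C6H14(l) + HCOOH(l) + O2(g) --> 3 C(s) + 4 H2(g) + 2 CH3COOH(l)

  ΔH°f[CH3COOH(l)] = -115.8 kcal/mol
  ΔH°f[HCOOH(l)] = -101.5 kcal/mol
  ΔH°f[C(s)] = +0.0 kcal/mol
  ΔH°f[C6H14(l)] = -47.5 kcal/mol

Products: 3·(+0.0) + 4·(+0.0) + 2·(-115.8) = -231.6
Reactants: 1·(-47.5) + 1·(-101.5) + 1·(+0.0) = -149.0
ΔH_rxn = (-231.6) − (-149.0) = -82.6 kcal/mol

ΔH_rxn = -82.6 kcal/mol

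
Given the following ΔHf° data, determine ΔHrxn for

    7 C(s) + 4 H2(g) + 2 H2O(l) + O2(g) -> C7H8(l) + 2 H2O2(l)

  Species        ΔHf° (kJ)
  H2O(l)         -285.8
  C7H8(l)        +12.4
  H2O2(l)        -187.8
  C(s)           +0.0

ΔHrxn = 208.4 kJ

Products: 1·(+12.4) + 2·(-187.8) = -363.2
Reactants: 7·(+0.0) + 4·(+0.0) + 2·(-285.8) + 1·(+0.0) = -571.6
ΔHrxn = (-363.2) − (-571.6) = 208.4 kJ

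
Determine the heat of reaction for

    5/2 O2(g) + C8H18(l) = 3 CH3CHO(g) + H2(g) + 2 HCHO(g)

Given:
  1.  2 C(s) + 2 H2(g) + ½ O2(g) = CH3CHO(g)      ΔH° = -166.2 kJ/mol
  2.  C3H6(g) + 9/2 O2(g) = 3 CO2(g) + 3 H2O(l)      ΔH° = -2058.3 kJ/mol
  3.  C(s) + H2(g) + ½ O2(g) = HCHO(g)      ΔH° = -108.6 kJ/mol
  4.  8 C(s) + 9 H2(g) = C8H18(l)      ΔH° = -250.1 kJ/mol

ΔH° = -465.7 kJ/mol

eq. 1 × 3: (3)·(-166.2) = -498.6 kJ/mol
eq. 2: not needed.
eq. 3 × 2: (2)·(-108.6) = -217.2 kJ/mol
eq. 4 reversed: +250.1 kJ/mol
ΔH° = (-498.6) + (-217.2) + (+250.1) = -465.7 kJ/mol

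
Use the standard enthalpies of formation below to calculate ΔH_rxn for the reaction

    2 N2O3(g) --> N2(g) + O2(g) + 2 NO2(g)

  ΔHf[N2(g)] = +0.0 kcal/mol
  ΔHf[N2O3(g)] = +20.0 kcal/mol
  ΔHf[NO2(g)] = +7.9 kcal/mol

ΔH_rxn = -24.2 kcal/mol

Products: 1·(+0.0) + 1·(+0.0) + 2·(+7.9) = +15.8
Reactants: 2·(+20.0) = +40.0
ΔH_rxn = (+15.8) − (+40.0) = -24.2 kcal/mol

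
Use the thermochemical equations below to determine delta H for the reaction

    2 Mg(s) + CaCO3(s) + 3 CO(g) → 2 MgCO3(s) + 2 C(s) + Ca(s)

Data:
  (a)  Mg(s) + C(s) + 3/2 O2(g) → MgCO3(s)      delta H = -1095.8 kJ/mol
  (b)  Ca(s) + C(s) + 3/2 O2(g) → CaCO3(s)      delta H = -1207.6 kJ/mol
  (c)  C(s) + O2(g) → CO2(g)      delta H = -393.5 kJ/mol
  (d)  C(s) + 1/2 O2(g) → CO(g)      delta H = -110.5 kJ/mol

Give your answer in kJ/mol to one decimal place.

delta H = -652.5 kJ/mol

(a) × 2: (2)·(-1095.8) = -2191.6 kJ/mol
(b) reversed: +1207.6 kJ/mol
(c): not needed.
(d) reversed and × 3: (-3)·(-110.5) = +331.5 kJ/mol
delta H = (-2191.6) + (+1207.6) + (+331.5) = -652.5 kJ/mol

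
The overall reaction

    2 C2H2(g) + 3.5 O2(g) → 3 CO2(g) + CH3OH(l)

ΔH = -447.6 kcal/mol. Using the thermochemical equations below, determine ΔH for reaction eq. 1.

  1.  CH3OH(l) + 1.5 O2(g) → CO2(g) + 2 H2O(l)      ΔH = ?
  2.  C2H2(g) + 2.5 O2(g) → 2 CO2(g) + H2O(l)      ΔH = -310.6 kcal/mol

eq. 1 reversed (CH3OH(l) must end up as a product): contributes −x
eq. 2 × 2 (×2 to match 2 C2H2(g) in the target): (2)·(-310.6) = -621.2 kcal/mol
-447.6 = (-621.2) − x
x = (-447.6 − (-621.2)) / (-1) = -173.6 kcal/mol

ΔH = -173.6 kcal/mol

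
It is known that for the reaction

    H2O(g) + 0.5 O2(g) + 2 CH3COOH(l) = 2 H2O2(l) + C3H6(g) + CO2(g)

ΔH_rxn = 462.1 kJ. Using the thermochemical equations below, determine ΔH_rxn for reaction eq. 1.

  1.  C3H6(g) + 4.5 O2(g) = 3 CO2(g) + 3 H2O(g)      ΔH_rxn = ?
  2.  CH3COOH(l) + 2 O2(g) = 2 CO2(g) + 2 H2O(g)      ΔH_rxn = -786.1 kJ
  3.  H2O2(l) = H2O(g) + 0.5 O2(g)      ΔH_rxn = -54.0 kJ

eq. 1 reversed: contributes −x
eq. 2 × 2: (2)·(-786.1) = -1572.2 kJ
eq. 3 reversed and × 2: (-2)·(-54.0) = +108.0 kJ
+462.1 = (-1572.2) + (+108.0) − x
x = (+462.1 − (-1464.2)) / (-1) = -1926.3 kJ

ΔH_rxn = -1926.3 kJ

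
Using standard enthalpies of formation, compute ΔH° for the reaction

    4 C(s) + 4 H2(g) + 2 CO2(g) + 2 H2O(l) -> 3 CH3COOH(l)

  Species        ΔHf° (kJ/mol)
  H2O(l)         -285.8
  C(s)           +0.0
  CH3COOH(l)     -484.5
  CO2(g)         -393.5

ΔH°rxn = Σ nΔHf°(products) − Σ nΔHf°(reactants).
Products: 3·(-484.5) = -1453.5
Reactants: 4·(+0.0) + 4·(+0.0) + 2·(-393.5) + 2·(-285.8) = -1358.6
ΔH° = (-1453.5) − (-1358.6) = -94.9 kJ/mol

ΔH° = -94.9 kJ/mol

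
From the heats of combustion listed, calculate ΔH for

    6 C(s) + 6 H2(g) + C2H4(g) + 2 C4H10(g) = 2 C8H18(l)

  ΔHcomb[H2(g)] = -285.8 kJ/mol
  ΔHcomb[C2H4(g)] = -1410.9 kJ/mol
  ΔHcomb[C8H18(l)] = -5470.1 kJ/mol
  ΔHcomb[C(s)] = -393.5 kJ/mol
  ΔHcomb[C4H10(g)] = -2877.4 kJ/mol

With combustion enthalpies, reactants minus products:
= [6·(-393.5) + 6·(-285.8) + 1·(-1410.9) + 2·(-2877.4)] − [2·(-5470.1)]
= -301.3 kJ/mol

ΔH = -301.3 kJ/mol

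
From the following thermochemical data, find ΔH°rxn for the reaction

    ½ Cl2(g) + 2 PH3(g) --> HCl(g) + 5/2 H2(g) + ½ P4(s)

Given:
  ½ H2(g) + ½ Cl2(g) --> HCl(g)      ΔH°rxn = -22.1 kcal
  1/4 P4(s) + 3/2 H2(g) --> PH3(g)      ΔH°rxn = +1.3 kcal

ΔH°rxn = -24.7 kcal

equation 1 as written: -22.1 kcal
equation 2 reversed and × 2: (-2)·(+1.3) = -2.6 kcal
ΔH°rxn = (1)·(-22.1) + (-2)·(+1.3) = -24.7 kcal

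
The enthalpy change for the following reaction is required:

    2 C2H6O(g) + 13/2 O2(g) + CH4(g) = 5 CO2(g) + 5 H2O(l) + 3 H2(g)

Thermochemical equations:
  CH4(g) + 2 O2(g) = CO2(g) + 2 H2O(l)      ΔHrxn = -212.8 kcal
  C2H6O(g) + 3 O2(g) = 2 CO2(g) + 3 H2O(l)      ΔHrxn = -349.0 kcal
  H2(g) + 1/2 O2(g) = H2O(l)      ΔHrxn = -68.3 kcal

ΔHrxn = -705.9 kcal

equation 1 as written (CH4(g) already on the reactant side): -212.8 kcal
equation 2 × 2 (scale by 2 for the 2 C2H6O(g)): (2)·(-349.0) = -698.0 kcal
equation 3 reversed and × 3 (H2(g) must end up as a product; scale by 3 for the 3 H2(g)): (-3)·(-68.3) = +204.9 kcal
ΔHrxn = (1)·(-212.8) + (2)·(-349.0) + (-3)·(-68.3) = -705.9 kcal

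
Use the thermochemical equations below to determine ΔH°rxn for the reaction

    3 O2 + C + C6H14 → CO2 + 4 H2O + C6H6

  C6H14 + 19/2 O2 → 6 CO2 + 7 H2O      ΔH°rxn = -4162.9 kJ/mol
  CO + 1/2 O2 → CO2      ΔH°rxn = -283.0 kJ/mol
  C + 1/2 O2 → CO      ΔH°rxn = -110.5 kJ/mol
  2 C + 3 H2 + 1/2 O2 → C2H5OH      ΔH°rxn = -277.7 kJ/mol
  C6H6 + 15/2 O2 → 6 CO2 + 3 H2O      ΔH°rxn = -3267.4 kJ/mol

equation 1 as written (C6H14 already on the reactant side): -4162.9 kJ/mol
equation 2 as written: -283.0 kJ/mol
equation 3 as written: -110.5 kJ/mol
equation 4: not needed (C2H5OH appears nowhere else).
equation 5 reversed (reverse to put C6H6 on the product side): +3267.4 kJ/mol
Since enthalpy is a state function, ΔH°rxn = (1)·(-4162.9) + (1)·(-283.0) + (1)·(-110.5) + (-1)·(-3267.4) = -1289.0 kJ/mol

ΔH°rxn = -1289.0 kJ/mol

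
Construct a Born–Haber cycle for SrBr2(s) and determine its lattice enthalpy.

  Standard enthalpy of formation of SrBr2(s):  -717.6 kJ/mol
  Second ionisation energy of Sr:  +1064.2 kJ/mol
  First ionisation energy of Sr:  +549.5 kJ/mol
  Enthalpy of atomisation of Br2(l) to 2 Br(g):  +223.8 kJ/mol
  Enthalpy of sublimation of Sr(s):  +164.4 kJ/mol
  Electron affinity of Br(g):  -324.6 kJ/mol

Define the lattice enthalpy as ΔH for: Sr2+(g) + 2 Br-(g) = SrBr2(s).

U = -2070.3 kJ/mol

ΔHf° = 1·ΔHsub + 1·(ΣIE) + 1·D(Br2) + 2·EA + U
-717.6 = 1·(+164.4) + 1·(+1613.7) + 1·(+223.8) + 2·(-324.6) + U
U = -717.6 − (+1352.7) = -2070.3 kJ/mol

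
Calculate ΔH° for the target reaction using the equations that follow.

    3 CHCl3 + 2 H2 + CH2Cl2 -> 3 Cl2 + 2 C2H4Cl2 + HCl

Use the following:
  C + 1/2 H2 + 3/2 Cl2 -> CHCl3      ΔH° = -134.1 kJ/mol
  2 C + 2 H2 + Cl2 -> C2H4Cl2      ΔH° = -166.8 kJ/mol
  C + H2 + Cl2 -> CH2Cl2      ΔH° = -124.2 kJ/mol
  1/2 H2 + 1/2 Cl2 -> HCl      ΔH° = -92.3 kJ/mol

ΔH° = 100.6 kJ/mol

equation 1 reversed and × 3: (-3)·(-134.1) = +402.3 kJ/mol
equation 2 × 2: (2)·(-166.8) = -333.6 kJ/mol
equation 3 reversed: +124.2 kJ/mol
equation 4 as written: -92.3 kJ/mol
Since enthalpy is a state function, ΔH° = (+402.3) + (-333.6) + (+124.2) + (-92.3) = 100.6 kJ/mol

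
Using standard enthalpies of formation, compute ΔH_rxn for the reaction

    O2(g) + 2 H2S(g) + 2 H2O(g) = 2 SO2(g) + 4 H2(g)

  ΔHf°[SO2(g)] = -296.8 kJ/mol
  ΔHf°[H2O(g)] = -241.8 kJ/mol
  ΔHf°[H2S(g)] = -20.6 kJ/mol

Products: 2·(-296.8) + 4·(+0.0) = -593.6
Reactants: 1·(+0.0) + 2·(-20.6) + 2·(-241.8) = -524.8
ΔH_rxn = (-593.6) − (-524.8) = -68.8 kJ/mol

ΔH_rxn = -68.8 kJ/mol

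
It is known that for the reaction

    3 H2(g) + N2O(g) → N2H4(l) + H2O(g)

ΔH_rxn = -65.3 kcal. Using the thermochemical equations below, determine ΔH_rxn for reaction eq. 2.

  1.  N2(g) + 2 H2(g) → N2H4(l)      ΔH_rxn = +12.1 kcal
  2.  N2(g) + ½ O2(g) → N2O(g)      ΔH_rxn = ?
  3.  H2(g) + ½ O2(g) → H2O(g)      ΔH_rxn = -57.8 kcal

eq. 1 as written: +12.1 kcal
eq. 2 reversed: contributes −x
eq. 3 as written: -57.8 kcal
-65.3 = (+12.1) + (-57.8) − x
x = (-65.3 − (-45.7)) / (-1) = 19.6 kcal

ΔH_rxn = 19.6 kcal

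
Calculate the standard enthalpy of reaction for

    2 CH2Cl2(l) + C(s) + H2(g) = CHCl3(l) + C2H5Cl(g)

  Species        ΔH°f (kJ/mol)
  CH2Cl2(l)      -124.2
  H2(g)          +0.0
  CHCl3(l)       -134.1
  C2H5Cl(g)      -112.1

ΔH°rxn = 2.2 kJ/mol

Products: 1·(-134.1) + 1·(-112.1) = -246.2
Reactants: 2·(-124.2) + 1·(+0.0) + 1·(+0.0) = -248.4
ΔH°rxn = (-246.2) − (-248.4) = 2.2 kJ/mol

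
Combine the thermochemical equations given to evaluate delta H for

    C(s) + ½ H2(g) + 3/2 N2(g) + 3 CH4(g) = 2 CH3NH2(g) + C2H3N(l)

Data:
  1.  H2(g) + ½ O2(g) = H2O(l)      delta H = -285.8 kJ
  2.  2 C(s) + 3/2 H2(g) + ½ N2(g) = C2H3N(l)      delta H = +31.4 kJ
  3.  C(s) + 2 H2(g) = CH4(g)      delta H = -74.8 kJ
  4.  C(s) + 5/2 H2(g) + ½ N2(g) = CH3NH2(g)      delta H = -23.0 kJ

eq. 1: not needed.
eq. 2 as written: +31.4 kJ
eq. 3 reversed and × 3: (-3)·(-74.8) = +224.4 kJ
eq. 4 × 2: (2)·(-23.0) = -46.0 kJ
delta H = (+31.4) + (+224.4) + (-46.0) = 209.8 kJ

delta H = 209.8 kJ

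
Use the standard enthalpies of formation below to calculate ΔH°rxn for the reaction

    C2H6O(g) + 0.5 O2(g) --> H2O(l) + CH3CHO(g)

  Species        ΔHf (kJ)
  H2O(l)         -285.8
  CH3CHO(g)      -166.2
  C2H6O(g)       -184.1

Products: 1·(-285.8) + 1·(-166.2) = -452.0
Reactants: 1·(-184.1) + 1/2·(+0.0) = -184.1
ΔH°rxn = (-452.0) − (-184.1) = -267.9 kJ

ΔH°rxn = -267.9 kJ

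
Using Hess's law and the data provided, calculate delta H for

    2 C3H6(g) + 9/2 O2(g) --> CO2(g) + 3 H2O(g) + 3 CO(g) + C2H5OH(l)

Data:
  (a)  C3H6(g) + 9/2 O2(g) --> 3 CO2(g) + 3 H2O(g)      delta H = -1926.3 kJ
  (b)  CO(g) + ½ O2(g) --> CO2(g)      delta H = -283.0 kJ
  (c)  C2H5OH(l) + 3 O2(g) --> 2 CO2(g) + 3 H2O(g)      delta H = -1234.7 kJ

delta H = -1768.9 kJ

(a) × 2: (2)·(-1926.3) = -3852.6 kJ
(b) reversed and × 3: (-3)·(-283.0) = +849.0 kJ
(c) reversed: +1234.7 kJ
delta H = (2)·(-1926.3) + (-3)·(-283.0) + (-1)·(-1234.7) = -1768.9 kJ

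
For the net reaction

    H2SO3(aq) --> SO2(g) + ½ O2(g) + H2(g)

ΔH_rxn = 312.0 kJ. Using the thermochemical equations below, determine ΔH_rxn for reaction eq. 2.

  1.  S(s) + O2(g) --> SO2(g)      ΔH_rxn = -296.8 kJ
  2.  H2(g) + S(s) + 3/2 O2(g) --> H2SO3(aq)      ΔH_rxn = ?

eq. 1 as written: -296.8 kJ
eq. 2 reversed: contributes −x
+312.0 = (-296.8) − x
x = (+312.0 − (-296.8)) / (-1) = -608.8 kJ

ΔH_rxn = -608.8 kJ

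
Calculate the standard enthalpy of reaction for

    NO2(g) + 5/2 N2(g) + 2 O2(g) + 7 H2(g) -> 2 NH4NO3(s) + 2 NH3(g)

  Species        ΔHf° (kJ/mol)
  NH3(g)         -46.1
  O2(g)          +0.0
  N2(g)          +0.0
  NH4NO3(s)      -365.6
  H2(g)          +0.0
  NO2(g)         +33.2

Products: 2·(-365.6) + 2·(-46.1) = -823.4
Reactants: 1·(+33.2) + 5/2·(+0.0) + 2·(+0.0) + 7·(+0.0) = +33.2
ΔH°rxn = (-823.4) − (+33.2) = -856.6 kJ/mol

ΔH°rxn = -856.6 kJ/mol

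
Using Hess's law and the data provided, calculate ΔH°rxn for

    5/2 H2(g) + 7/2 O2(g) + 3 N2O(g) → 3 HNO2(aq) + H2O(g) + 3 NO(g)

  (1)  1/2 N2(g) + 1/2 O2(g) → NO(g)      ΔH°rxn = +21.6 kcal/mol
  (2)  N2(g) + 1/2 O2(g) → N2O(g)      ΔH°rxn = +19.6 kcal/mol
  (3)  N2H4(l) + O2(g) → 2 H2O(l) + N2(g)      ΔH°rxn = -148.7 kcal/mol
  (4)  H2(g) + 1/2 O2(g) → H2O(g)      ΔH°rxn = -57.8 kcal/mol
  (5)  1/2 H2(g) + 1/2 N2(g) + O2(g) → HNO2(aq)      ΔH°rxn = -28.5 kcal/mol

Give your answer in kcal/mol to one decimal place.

ΔH°rxn = -137.3 kcal/mol

(1) × 3 (×3 to match 3 NO(g) in the target): (3)·(+21.6) = +64.8 kcal/mol
(2) reversed and × 3 (N2O(g) must end up as a reactant; ×3 to match 3 N2O(g) in the target): (-3)·(+19.6) = -58.8 kcal/mol
(3): not needed (N2H4(l) appears nowhere else).
(4) as written (H2O(g) already on the product side): -57.8 kcal/mol
(5) × 3 (scale by 3 for the 3 HNO2(aq)): (3)·(-28.5) = -85.5 kcal/mol
Combining the equations, ΔH°rxn = (+64.8) + (-58.8) + (-57.8) + (-85.5) = -137.3 kcal/mol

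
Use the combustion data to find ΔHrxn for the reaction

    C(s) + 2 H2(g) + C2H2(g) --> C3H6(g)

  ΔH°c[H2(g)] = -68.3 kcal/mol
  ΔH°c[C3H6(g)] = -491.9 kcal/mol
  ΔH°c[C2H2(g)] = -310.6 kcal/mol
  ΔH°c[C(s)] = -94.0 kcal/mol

ΔHrxn = -49.3 kcal/mol

With combustion enthalpies, reactants minus products:
= [1·(-94.0) + 2·(-68.3) + 1·(-310.6)] − [1·(-491.9)]
= -49.3 kcal/mol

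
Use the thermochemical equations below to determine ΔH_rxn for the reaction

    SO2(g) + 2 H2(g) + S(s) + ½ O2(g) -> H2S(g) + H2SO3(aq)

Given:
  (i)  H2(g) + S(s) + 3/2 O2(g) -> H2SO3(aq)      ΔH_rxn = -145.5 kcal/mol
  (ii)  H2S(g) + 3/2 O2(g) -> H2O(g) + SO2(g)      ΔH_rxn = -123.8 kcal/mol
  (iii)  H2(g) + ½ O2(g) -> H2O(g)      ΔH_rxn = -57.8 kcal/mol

ΔH_rxn = -79.5 kcal/mol

(i) as written: -145.5 kcal/mol
(ii) reversed: +123.8 kcal/mol
(iii) as written: -57.8 kcal/mol
By Hess's law, ΔH_rxn = (1)·(-145.5) + (-1)·(-123.8) + (1)·(-57.8) = -79.5 kcal/mol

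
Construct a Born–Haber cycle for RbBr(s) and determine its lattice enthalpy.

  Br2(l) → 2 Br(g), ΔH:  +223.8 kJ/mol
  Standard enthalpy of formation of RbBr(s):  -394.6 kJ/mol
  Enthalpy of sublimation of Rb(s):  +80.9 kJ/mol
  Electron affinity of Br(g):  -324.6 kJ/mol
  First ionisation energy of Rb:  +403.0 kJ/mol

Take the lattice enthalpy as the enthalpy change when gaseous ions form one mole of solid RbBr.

U = -665.8 kJ/mol

ΔHf° = 1·ΔHsub + 1·(ΣIE) + 1/2·D(Br2) + 1·EA + U
-394.6 = 1·(+80.9) + 1·(+403.0) + 1/2·(+223.8) + 1·(-324.6) + U
U = -394.6 − (+271.2) = -665.8 kJ/mol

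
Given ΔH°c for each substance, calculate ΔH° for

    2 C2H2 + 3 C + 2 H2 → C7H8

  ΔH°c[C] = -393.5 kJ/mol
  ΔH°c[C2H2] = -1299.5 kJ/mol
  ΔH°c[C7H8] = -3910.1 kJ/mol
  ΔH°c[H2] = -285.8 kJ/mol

With combustion enthalpies, reactants minus products:
= [2·(-1299.5) + 3·(-393.5) + 2·(-285.8)] − [1·(-3910.1)]
= -441.0 kJ/mol

ΔH° = -441.0 kJ/mol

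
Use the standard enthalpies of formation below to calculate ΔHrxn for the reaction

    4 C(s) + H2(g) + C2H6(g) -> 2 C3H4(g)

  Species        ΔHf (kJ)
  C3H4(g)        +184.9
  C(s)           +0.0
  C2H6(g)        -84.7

Products: 2·(+184.9) = +369.8
Reactants: 4·(+0.0) + 1·(+0.0) + 1·(-84.7) = -84.7
ΔHrxn = (+369.8) − (-84.7) = 454.5 kJ

ΔHrxn = 454.5 kJ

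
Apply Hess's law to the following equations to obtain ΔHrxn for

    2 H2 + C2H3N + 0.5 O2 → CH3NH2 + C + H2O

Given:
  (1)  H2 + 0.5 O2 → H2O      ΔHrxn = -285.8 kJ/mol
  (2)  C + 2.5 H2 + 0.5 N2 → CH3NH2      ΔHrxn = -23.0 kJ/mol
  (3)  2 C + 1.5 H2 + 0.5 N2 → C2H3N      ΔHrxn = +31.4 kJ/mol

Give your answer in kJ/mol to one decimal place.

ΔHrxn = -340.2 kJ/mol

(1) as written: -285.8 kJ/mol
(2) as written: -23.0 kJ/mol
(3) reversed: -31.4 kJ/mol
Since enthalpy is a state function, ΔHrxn = (1)·(-285.8) + (1)·(-23.0) + (-1)·(+31.4) = -340.2 kJ/mol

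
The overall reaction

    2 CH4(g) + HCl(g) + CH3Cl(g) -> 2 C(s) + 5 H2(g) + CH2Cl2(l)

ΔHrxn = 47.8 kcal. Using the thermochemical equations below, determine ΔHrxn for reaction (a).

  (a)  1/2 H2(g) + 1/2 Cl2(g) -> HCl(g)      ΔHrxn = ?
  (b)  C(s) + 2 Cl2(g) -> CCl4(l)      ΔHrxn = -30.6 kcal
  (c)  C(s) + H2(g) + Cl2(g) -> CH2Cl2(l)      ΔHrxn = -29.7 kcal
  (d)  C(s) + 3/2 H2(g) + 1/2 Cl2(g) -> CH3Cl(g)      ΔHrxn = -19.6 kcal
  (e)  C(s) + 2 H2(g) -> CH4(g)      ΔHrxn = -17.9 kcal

ΔHrxn = -22.1 kcal

(a) reversed (reverse to put HCl(g) on the reactant side): contributes −x
(b): not needed (CCl4(l) appears nowhere else).
(c) as written (CH2Cl2(l) already on the product side): -29.7 kcal
(d) reversed (CH3Cl(g) must end up as a reactant): +19.6 kcal
(e) reversed and × 2 (reverse to put CH4(g) on the reactant side; scale by 2 for the 2 CH4(g)): (-2)·(-17.9) = +35.8 kcal
+47.8 = (-29.7) + (+19.6) + (+35.8) − x
x = (+47.8 − (+25.7)) / (-1) = -22.1 kcal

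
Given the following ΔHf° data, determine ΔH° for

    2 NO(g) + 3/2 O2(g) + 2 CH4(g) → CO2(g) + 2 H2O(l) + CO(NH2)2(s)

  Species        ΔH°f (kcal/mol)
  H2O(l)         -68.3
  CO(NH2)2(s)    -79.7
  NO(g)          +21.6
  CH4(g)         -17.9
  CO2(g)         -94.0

ΔH° = -317.7 kcal/mol

Products: 1·(-94.0) + 2·(-68.3) + 1·(-79.7) = -310.3
Reactants: 2·(+21.6) + 3/2·(+0.0) + 2·(-17.9) = +7.4
ΔH° = (-310.3) − (+7.4) = -317.7 kcal/mol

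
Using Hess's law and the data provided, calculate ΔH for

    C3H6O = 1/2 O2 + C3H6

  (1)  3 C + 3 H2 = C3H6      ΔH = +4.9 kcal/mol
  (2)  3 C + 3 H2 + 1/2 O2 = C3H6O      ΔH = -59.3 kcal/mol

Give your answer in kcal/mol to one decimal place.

ΔH = 64.2 kcal/mol

(1) as written (C3H6 already on the product side): +4.9 kcal/mol
(2) reversed (C3H6O must end up as a reactant): +59.3 kcal/mol
ΔH = (1)·(+4.9) + (-1)·(-59.3) = 64.2 kcal/mol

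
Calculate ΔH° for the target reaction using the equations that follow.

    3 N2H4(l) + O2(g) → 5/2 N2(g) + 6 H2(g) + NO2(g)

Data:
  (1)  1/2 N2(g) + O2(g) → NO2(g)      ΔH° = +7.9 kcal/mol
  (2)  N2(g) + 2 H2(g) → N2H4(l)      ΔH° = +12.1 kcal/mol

ΔH° = -28.4 kcal/mol

(1) as written (NO2(g) already on the product side): +7.9 kcal/mol
(2) reversed and × 3 (N2H4(l) must end up as a reactant; ×3 to match 3 N2H4(l) in the target): (-3)·(+12.1) = -36.3 kcal/mol
ΔH° = (+7.9) + (-36.3) = -28.4 kcal/mol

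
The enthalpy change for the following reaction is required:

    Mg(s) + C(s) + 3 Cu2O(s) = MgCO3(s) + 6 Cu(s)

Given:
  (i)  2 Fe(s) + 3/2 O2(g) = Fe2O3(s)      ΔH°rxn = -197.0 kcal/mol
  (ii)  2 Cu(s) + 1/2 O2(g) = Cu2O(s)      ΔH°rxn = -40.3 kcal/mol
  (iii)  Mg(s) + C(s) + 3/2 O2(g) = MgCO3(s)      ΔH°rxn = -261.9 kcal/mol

ΔH°rxn = -141.0 kcal/mol

(i): not needed.
(ii) reversed and × 3: (-3)·(-40.3) = +120.9 kcal/mol
(iii) as written: -261.9 kcal/mol
By Hess's law, ΔH°rxn = (+120.9) + (-261.9) = -141.0 kcal/mol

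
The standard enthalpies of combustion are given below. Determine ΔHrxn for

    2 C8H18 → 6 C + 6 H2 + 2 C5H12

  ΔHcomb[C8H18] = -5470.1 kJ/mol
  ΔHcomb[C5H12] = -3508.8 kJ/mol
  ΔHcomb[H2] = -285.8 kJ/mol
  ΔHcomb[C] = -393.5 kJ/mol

ΔHrxn = 153.2 kJ/mol

With combustion enthalpies, reactants minus products:
= [2·(-5470.1)] − [6·(-393.5) + 6·(-285.8) + 2·(-3508.8)]
= 153.2 kJ/mol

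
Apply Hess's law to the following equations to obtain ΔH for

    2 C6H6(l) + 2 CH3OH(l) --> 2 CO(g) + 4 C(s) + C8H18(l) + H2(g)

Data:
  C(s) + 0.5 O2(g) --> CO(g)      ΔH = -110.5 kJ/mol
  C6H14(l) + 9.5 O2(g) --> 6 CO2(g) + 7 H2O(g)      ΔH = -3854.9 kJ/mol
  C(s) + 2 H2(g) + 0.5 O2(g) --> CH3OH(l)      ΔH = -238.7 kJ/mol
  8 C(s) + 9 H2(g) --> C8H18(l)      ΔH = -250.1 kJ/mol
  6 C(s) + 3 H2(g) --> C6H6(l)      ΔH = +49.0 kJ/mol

equation 1 × 2: (2)·(-110.5) = -221.0 kJ/mol
equation 2: not needed.
equation 3 reversed and × 2: (-2)·(-238.7) = +477.4 kJ/mol
equation 4 as written: -250.1 kJ/mol
equation 5 reversed and × 2: (-2)·(+49.0) = -98.0 kJ/mol
Since enthalpy is a state function, ΔH = (2)·(-110.5) + (-2)·(-238.7) + (1)·(-250.1) + (-2)·(+49.0) = -91.7 kJ/mol

ΔH = -91.7 kJ/mol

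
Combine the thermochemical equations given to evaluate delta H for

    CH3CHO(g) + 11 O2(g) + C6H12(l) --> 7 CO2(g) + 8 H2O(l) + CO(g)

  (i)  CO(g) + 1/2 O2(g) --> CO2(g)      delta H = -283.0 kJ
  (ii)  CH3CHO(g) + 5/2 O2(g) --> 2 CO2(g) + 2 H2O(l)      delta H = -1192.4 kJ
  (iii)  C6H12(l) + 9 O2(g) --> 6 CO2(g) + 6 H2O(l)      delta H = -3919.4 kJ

delta H = -4828.8 kJ

(i) reversed: +283.0 kJ
(ii) as written: -1192.4 kJ
(iii) as written: -3919.4 kJ
delta H = (-1)·(-283.0) + (1)·(-1192.4) + (1)·(-3919.4) = -4828.8 kJ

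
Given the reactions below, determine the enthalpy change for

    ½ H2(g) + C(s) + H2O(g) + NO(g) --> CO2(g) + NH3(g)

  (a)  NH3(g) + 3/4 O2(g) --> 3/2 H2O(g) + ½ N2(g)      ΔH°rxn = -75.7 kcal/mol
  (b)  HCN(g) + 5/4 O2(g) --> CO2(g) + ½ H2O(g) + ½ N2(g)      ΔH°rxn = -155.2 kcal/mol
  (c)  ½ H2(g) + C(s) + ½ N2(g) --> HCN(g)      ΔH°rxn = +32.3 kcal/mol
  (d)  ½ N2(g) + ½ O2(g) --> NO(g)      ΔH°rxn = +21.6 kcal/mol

ΔH°rxn = -68.8 kcal/mol

(a) reversed: +75.7 kcal/mol
(b) as written: -155.2 kcal/mol
(c) as written: +32.3 kcal/mol
(d) reversed: -21.6 kcal/mol
Summing the manipulated equations, ΔH°rxn = (+75.7) + (-155.2) + (+32.3) + (-21.6) = -68.8 kcal/mol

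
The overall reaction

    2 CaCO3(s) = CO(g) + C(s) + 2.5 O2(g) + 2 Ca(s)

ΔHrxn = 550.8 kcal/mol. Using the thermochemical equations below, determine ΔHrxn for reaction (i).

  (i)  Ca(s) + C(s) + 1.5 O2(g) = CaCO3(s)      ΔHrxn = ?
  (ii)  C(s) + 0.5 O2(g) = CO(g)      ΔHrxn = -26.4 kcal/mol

ΔHrxn = -288.6 kcal/mol

(i) reversed and × 2 (CaCO3(s) must end up as a reactant; scale by 2 for the 2 CaCO3(s)): contributes −2·x
(ii) as written (CO(g) already on the product side): -26.4 kcal/mol
+550.8 = (-26.4) − 2·x
x = (+550.8 − (-26.4)) / (-2) = -288.6 kcal/mol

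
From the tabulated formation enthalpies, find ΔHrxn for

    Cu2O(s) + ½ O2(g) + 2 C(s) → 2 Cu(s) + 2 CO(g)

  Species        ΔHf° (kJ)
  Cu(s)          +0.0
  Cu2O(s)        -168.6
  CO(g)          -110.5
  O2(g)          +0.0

ΔH°rxn = Σ nΔHf°(products) − Σ nΔHf°(reactants).
Products: 2·(+0.0) + 2·(-110.5) = -221.0
Reactants: 1·(-168.6) + 1/2·(+0.0) + 2·(+0.0) = -168.6
ΔHrxn = (-221.0) − (-168.6) = -52.4 kJ

ΔHrxn = -52.4 kJ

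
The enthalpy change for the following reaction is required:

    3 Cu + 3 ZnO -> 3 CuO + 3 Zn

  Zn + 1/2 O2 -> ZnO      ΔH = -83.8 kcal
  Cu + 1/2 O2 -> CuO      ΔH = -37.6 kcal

ΔH = 138.6 kcal

equation 1 reversed and × 3 (reverse to put ZnO on the reactant side; ×3 to match 3 ZnO in the target): (-3)·(-83.8) = +251.4 kcal
equation 2 × 3 (scale by 3 for the 3 CuO): (3)·(-37.6) = -112.8 kcal
ΔH = (-3)·(-83.8) + (3)·(-37.6) = 138.6 kcal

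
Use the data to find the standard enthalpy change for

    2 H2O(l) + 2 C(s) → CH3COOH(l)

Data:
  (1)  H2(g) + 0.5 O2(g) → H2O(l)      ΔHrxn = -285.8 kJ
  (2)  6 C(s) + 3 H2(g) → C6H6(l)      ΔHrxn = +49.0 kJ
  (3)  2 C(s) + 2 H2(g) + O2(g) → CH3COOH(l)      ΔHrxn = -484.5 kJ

ΔHrxn = 87.1 kJ

(1) reversed and × 2: (-2)·(-285.8) = +571.6 kJ
(2): not needed.
(3) as written: -484.5 kJ
By Hess's law, ΔHrxn = (-2)·(-285.8) + (1)·(-484.5) = 87.1 kJ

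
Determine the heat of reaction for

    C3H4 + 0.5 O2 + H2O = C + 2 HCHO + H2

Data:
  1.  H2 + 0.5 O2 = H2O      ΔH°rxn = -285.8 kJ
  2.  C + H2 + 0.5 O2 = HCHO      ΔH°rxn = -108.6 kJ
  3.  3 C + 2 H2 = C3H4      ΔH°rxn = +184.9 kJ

eq. 1 reversed (H2O must end up as a reactant): +285.8 kJ
eq. 2 × 2 (scale by 2 for the 2 HCHO): (2)·(-108.6) = -217.2 kJ
eq. 3 reversed (C3H4 must end up as a reactant): -184.9 kJ
ΔH°rxn = (+285.8) + (-217.2) + (-184.9) = -116.3 kJ

ΔH°rxn = -116.3 kJ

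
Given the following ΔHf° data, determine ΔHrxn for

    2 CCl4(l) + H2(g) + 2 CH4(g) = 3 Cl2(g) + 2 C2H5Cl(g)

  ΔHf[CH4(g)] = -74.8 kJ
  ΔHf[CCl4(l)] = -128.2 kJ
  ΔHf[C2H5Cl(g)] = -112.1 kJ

ΔHrxn = 181.8 kJ

Products: 3·(+0.0) + 2·(-112.1) = -224.2
Reactants: 2·(-128.2) + 1·(+0.0) + 2·(-74.8) = -406.0
ΔHrxn = (-224.2) − (-406.0) = 181.8 kJ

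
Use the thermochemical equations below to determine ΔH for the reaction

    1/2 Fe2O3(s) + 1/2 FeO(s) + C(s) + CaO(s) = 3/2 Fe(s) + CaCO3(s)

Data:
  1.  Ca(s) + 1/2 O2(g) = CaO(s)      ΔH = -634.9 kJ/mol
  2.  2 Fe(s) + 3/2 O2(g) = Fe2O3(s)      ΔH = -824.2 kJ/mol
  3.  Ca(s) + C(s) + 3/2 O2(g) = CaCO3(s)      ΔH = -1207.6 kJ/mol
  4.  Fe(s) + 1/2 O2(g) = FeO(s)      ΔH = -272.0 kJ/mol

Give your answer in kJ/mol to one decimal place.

eq. 1 reversed (reverse to put CaO(s) on the reactant side): +634.9 kJ/mol
eq. 2 reversed and × 1/2 (Fe2O3(s) must end up as a reactant; scale by 1/2 for the 1/2 Fe2O3(s)): (-1/2)·(-824.2) = +412.1 kJ/mol
eq. 3 as written (CaCO3(s) already on the product side): -1207.6 kJ/mol
eq. 4 reversed and × 1/2 (reverse to put FeO(s) on the reactant side; scale by 1/2 for the 1/2 FeO(s)): (-1/2)·(-272.0) = +136.0 kJ/mol
Since enthalpy is a state function, ΔH = (+634.9) + (+412.1) + (-1207.6) + (+136.0) = -24.6 kJ/mol

ΔH = -24.6 kJ/mol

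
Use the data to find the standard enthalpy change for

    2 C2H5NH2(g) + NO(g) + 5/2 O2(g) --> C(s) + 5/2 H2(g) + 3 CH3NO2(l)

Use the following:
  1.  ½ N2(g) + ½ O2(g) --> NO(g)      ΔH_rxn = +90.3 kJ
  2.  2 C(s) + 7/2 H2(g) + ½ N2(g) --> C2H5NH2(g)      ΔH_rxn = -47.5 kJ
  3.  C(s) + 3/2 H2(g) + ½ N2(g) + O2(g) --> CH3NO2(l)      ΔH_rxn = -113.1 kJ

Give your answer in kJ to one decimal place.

ΔH_rxn = -334.6 kJ

eq. 1 reversed (reverse to put NO(g) on the reactant side): -90.3 kJ
eq. 2 reversed and × 2 (reverse to put C2H5NH2(g) on the reactant side; ×2 to match 2 C2H5NH2(g) in the target): (-2)·(-47.5) = +95.0 kJ
eq. 3 × 3 (scale by 3 for the 3 CH3NO2(l)): (3)·(-113.1) = -339.3 kJ
Summing the manipulated equations, ΔH_rxn = (-90.3) + (+95.0) + (-339.3) = -334.6 kJ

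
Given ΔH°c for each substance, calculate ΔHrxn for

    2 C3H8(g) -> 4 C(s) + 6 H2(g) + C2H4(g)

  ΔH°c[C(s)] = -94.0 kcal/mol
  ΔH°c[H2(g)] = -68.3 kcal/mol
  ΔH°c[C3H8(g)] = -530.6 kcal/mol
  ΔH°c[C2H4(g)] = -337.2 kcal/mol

ΔHrxn = 61.8 kcal/mol

With combustion enthalpies, reactants minus products:
= [2·(-530.6)] − [4·(-94.0) + 6·(-68.3) + 1·(-337.2)]
= 61.8 kcal/mol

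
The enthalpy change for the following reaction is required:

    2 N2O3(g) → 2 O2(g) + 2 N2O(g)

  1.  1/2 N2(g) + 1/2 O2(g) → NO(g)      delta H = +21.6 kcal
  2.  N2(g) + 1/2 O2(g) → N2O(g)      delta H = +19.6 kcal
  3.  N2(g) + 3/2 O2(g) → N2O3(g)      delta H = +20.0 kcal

eq. 1: not needed.
eq. 2 × 2: (2)·(+19.6) = +39.2 kcal
eq. 3 reversed and × 2: (-2)·(+20.0) = -40.0 kcal
Since enthalpy is a state function, delta H = (+39.2) + (-40.0) = -0.8 kcal

delta H = -0.8 kcal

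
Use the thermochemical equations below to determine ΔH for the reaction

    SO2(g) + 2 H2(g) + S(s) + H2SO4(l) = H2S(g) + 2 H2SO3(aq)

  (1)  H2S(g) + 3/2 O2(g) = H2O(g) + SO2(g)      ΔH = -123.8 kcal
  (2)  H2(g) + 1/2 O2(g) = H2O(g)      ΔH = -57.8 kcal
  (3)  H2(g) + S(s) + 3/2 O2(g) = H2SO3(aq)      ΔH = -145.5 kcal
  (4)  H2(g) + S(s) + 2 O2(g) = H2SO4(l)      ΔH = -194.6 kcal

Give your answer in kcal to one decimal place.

ΔH = -30.4 kcal

(1) reversed: +123.8 kcal
(2) as written: -57.8 kcal
(3) × 2: (2)·(-145.5) = -291.0 kcal
(4) reversed: +194.6 kcal
Combining the equations, ΔH = (-1)·(-123.8) + (1)·(-57.8) + (2)·(-145.5) + (-1)·(-194.6) = -30.4 kcal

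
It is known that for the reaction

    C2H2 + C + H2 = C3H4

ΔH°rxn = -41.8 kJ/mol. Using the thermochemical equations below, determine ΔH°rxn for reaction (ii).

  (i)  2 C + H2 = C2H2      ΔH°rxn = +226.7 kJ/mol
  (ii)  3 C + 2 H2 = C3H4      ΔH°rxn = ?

ΔH°rxn = 184.9 kJ/mol

(i) reversed (C2H2 must end up as a reactant): -226.7 kJ/mol
(ii) as written (C3H4 already on the product side): contributes x
-41.8 = (-226.7) + x
x = (-41.8 − (-226.7)) / (1) = 184.9 kJ/mol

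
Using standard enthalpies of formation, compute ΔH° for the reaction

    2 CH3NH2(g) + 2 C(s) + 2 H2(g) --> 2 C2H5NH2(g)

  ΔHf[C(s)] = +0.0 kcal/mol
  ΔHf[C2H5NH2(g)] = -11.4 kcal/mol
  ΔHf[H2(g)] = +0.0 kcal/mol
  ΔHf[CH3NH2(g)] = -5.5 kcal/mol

Products: 2·(-11.4) = -22.8
Reactants: 2·(-5.5) + 2·(+0.0) + 2·(+0.0) = -11.0
ΔH° = (-22.8) − (-11.0) = -11.8 kcal/mol

ΔH° = -11.8 kcal/mol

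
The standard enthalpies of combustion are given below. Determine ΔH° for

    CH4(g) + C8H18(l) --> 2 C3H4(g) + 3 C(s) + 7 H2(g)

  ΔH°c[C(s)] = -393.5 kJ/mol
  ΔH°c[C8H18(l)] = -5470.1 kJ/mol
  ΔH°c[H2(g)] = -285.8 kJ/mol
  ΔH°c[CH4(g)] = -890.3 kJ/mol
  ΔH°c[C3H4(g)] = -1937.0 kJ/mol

ΔH° = 694.7 kJ/mol

With combustion enthalpies, reactants minus products:
= [1·(-890.3) + 1·(-5470.1)] − [2·(-1937.0) + 3·(-393.5) + 7·(-285.8)]
= 694.7 kJ/mol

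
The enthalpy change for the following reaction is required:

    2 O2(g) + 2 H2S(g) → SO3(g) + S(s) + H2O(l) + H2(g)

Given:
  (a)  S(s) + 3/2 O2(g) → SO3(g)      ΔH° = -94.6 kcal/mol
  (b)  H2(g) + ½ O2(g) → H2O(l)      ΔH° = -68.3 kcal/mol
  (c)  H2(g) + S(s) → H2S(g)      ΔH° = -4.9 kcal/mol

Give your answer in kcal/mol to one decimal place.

(a) as written (SO3(g) already on the product side): -94.6 kcal/mol
(b) as written (H2O(l) already on the product side): -68.3 kcal/mol
(c) reversed and × 2 (reverse to put H2S(g) on the reactant side; ×2 to match 2 H2S(g) in the target): (-2)·(-4.9) = +9.8 kcal/mol
By Hess's law, ΔH° = (-94.6) + (-68.3) + (+9.8) = -153.1 kcal/mol

ΔH° = -153.1 kcal/mol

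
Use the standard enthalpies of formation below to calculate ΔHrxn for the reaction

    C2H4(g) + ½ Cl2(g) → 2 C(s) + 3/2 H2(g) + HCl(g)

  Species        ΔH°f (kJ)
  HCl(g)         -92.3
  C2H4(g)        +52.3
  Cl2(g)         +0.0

ΔH°rxn = Σ nΔHf°(products) − Σ nΔHf°(reactants).
Products: 2·(+0.0) + 3/2·(+0.0) + 1·(-92.3) = -92.3
Reactants: 1·(+52.3) + 1/2·(+0.0) = +52.3
ΔHrxn = (-92.3) − (+52.3) = -144.6 kJ

ΔHrxn = -144.6 kJ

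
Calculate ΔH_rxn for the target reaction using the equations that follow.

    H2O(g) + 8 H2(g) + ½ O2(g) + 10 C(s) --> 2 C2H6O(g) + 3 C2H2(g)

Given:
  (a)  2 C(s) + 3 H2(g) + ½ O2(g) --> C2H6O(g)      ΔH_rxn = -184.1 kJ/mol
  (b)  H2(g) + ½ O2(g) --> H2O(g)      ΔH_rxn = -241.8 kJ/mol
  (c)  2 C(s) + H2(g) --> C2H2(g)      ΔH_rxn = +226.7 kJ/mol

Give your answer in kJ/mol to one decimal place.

(a) × 2: (2)·(-184.1) = -368.2 kJ/mol
(b) reversed: +241.8 kJ/mol
(c) × 3: (3)·(+226.7) = +680.1 kJ/mol
Summing the manipulated equations, ΔH_rxn = (-368.2) + (+241.8) + (+680.1) = 553.7 kJ/mol

ΔH_rxn = 553.7 kJ/mol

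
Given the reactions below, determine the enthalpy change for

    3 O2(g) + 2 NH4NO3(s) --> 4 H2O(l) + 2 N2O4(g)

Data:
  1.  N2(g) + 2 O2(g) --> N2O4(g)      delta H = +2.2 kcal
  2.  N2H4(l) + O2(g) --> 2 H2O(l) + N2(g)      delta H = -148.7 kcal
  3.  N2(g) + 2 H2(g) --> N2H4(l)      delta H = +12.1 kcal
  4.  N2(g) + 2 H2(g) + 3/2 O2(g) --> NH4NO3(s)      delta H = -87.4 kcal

delta H = -94.0 kcal

eq. 1 × 2: (2)·(+2.2) = +4.4 kcal
eq. 2 × 2: (2)·(-148.7) = -297.4 kcal
eq. 3 × 2: (2)·(+12.1) = +24.2 kcal
eq. 4 reversed and × 2: (-2)·(-87.4) = +174.8 kcal
delta H = (+4.4) + (-297.4) + (+24.2) + (+174.8) = -94.0 kcal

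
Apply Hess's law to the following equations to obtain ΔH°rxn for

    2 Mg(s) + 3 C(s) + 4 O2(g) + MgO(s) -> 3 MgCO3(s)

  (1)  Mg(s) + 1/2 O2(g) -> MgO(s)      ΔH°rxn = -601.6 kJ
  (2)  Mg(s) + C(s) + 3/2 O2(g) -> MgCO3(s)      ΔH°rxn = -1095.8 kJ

ΔH°rxn = -2685.8 kJ

(1) reversed (MgO(s) must end up as a reactant): +601.6 kJ
(2) × 3 (scale by 3 for the 3 MgCO3(s)): (3)·(-1095.8) = -3287.4 kJ
Combining the equations, ΔH°rxn = (-1)·(-601.6) + (3)·(-1095.8) = -2685.8 kJ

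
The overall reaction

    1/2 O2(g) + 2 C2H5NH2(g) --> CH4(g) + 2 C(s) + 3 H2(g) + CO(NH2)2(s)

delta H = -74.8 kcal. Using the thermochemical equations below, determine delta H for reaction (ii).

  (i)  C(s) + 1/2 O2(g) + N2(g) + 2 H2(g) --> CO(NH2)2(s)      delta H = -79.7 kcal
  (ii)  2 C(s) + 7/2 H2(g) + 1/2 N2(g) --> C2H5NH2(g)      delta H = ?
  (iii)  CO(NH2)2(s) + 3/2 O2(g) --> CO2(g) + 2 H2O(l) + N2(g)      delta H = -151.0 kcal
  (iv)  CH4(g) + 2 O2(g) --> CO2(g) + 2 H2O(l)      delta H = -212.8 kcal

delta H = -11.4 kcal

(i) × 2: (2)·(-79.7) = -159.4 kcal
(ii) reversed and × 2: contributes −2·x
(iii) as written: -151.0 kcal
(iv) reversed: +212.8 kcal
-74.8 = (-159.4) + (-151.0) + (+212.8) − 2·x
x = (-74.8 − (-97.6)) / (-2) = -11.4 kcal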